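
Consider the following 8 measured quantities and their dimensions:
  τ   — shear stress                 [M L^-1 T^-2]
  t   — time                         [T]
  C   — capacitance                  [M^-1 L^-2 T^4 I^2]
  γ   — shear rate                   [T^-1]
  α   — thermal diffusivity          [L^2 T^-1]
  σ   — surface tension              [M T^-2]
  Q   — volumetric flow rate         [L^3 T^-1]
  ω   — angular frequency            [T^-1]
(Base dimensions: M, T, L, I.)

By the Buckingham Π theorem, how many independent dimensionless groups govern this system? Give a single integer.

Dimensional matrix (M×T×L×I by τ×t×C×γ×α×σ×Q×ω):
  M: [ 1  0 -1  0  0  1  0  0]
  T: [-2  1  4 -1 -1 -2 -1 -1]
  L: [-1  0 -2  0  2  0  3  0]
  I: [ 0  0  2  0  0  0  0  0]
Row reduction gives pivot columns τ,t,C,α; rank = 4
8 vars − rank 4 = 4 Π groups

4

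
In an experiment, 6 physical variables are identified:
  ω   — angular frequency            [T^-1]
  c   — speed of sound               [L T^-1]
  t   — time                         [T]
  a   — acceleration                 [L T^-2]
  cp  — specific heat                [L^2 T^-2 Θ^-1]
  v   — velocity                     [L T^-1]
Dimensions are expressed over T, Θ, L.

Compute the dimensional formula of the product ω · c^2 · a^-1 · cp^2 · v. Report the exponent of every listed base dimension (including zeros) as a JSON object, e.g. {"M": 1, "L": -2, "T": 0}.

{"T": -6, "Θ": -2, "L": 6}

Exponent matrix [T,Θ,L] × [ω,c,t,a,cp,v]:
  T: [-1 -1  1 -2 -2 -1]
  Θ: [ 0  0  0  0 -1  0]
  L: [ 0  1  0  1  2  1]
  [T]: (1)·-1+(2)·-1+(-1)·-2+(2)·-2+(1)·-1 = -6
  [Θ]: (1)·0+(2)·0+(-1)·0+(2)·-1+(1)·0 = -2
  [L]: (1)·0+(2)·1+(-1)·1+(2)·2+(1)·1 = 6
⇒ T^-6 Θ^-2 L^6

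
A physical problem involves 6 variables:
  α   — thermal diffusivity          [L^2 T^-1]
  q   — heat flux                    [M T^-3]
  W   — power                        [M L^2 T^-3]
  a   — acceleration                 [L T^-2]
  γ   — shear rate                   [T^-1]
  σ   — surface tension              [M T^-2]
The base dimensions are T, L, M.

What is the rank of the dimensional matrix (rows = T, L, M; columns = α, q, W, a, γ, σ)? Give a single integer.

3

Exponent matrix [T,L,M] × [α,q,W,a,γ,σ]:
  T: [-1 -3 -3 -2 -1 -2]
  L: [ 2  0  2  1  0  0]
  M: [ 0  1  1  0  0  1]
RREF → pivots at {α,q,W} ⇒ r = 3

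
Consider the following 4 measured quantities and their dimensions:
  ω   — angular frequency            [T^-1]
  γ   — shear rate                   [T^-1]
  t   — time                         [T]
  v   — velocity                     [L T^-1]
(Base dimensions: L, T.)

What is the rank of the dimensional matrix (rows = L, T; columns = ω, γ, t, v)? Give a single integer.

Write exponents as rows L,T / cols ω,γ,t,v:
  L: [ 0  0  0  1]
  T: [-1 -1  1 -1]
Row reduction gives pivot columns ω,v; rank = 2

2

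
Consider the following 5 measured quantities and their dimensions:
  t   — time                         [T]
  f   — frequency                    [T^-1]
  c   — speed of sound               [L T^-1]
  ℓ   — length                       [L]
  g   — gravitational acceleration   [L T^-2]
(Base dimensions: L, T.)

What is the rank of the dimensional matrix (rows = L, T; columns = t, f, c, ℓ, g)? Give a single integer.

Write exponents as rows L,T / cols t,f,c,ℓ,g:
  L: [ 0  0  1  1  1]
  T: [ 1 -1 -1  0 -2]
Row reduction gives pivot columns t,c; rank = 2

2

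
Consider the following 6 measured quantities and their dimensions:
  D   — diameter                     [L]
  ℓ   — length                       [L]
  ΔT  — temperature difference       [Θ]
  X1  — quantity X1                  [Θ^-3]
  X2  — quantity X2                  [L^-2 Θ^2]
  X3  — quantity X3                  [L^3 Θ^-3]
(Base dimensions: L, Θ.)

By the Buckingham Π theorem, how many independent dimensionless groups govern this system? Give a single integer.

4

Dimensional matrix (L×Θ by D×ℓ×ΔT×X1×X2×X3):
  L: [ 1  1  0  0 -2  3]
  Θ: [ 0  0  1 -3  2 -3]
Echelon form has 2 nonzero rows (pivots: D,ΔT)
Π count = n − r = 6 − 2 = 4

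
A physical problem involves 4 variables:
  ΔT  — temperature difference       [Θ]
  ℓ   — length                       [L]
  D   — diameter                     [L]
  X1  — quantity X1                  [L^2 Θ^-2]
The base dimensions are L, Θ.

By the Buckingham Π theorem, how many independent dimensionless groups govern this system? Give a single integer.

2

Write exponents as rows L,Θ / cols ΔT,ℓ,D,X1:
  L: [ 0  1  1  2]
  Θ: [ 1  0  0 -2]
Row reduction gives pivot columns ΔT,ℓ; rank = 2
n=4, r=2 ⇒ 2 dimensionless groups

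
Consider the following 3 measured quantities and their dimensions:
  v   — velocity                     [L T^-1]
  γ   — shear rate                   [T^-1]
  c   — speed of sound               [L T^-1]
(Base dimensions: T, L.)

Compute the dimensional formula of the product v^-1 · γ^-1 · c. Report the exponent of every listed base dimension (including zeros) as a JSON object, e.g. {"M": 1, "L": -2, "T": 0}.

{"T": 1, "L": 0}

Write exponents as rows T,L / cols v,γ,c:
  T: [-1 -1 -1]
  L: [ 1  0  1]
  [T]: (-1)·-1+(-1)·-1+(1)·-1 = 1
  [L]: (-1)·1+(-1)·0+(1)·1 = 0
⇒ T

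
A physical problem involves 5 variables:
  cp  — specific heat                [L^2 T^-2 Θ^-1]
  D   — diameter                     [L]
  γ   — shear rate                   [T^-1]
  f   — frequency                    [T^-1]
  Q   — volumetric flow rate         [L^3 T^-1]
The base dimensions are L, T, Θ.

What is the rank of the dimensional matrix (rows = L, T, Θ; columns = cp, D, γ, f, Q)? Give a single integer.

3

Write exponents as rows L,T,Θ / cols cp,D,γ,f,Q:
  L: [ 2  1  0  0  3]
  T: [-2  0 -1 -1 -1]
  Θ: [-1  0  0  0  0]
Row reduction gives pivot columns cp,D,γ; rank = 3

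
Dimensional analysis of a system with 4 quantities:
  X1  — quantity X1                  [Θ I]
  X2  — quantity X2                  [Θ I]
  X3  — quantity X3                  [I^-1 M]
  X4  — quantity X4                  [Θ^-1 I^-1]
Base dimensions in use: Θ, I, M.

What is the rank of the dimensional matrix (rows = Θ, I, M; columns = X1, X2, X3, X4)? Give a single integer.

Write exponents as rows Θ,I,M / cols X1,X2,X3,X4:
  Θ: [ 1  1  0 -1]
  I: [ 1  1 -1 -1]
  M: [ 0  0  1  0]
Row reduction gives pivot columns X1,X3; rank = 2

2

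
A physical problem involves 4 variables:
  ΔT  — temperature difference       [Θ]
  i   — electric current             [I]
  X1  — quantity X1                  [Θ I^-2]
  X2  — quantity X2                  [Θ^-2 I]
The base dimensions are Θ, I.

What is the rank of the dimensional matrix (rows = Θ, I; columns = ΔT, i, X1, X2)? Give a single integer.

Write exponents as rows Θ,I / cols ΔT,i,X1,X2:
  Θ: [ 1  0  1 -2]
  I: [ 0  1 -2  1]
Echelon form has 2 nonzero rows (pivots: ΔT,i)

2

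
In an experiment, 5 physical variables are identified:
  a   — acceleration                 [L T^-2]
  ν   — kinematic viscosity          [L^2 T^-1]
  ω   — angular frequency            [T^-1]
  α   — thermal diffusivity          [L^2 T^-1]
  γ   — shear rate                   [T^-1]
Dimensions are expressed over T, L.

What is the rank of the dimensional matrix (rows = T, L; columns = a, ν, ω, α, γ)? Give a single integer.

Dimensional matrix (T×L by a×ν×ω×α×γ):
  T: [-2 -1 -1 -1 -1]
  L: [ 1  2  0  2  0]
Row reduction gives pivot columns a,ν; rank = 2

2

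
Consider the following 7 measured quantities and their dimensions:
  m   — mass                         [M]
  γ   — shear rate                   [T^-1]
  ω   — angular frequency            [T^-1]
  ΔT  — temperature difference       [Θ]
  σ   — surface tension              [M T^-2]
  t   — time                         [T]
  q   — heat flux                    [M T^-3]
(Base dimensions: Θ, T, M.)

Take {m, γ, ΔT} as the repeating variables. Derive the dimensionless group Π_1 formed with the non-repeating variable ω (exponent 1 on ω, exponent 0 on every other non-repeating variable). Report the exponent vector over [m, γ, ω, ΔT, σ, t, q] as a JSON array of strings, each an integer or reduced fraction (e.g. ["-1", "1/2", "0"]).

Exponent matrix [Θ,T,M] × [m,γ,ω,ΔT,σ,t,q]:
  Θ: [ 0  0  0  1  0  0  0]
  T: [ 0 -1 -1  0 -2  1 -3]
  M: [ 1  0  0  0  1  0  1]
Row reduction gives pivot columns m,γ,ΔT; rank = 3
Repeat: m,γ,ΔT; free: ω,σ,t,q
RREF:
  r0: [   1    0    0    0    1    0    1]
  r1: [   0    1    1    0    2   -1    3]
  r2: [   0    0    0    1    0    0    0]
Fix exponent of ω at 1, σ at 0, t at 0, q at 0; solve each RREF row for its pivot's exponent:
  r0: exp(m) + (0)·1 = 0 ⇒ exp(m) = 0
  r1: exp(γ) + (1)·1 = 0 ⇒ exp(γ) = -1
  r2: exp(ΔT) + (0)·1 = 0 ⇒ exp(ΔT) = 0
Π_1 = γ^-1 · ω

["0", "-1", "1", "0", "0", "0", "0"]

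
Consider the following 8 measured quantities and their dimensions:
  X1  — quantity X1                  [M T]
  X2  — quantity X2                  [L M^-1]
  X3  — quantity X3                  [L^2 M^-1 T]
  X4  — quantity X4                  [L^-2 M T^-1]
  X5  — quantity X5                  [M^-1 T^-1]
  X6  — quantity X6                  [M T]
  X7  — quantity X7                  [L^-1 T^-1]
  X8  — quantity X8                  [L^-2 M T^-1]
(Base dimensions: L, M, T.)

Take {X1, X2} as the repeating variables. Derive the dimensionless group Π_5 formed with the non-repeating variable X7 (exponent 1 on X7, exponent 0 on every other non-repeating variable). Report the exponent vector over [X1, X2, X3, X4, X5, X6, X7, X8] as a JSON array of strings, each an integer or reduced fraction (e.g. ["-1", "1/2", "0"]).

["1", "1", "0", "0", "0", "0", "1", "0"]

Dimensional matrix (L×M×T by X1×X2×X3×X4×X5×X6×X7×X8):
  L: [ 0  1  2 -2  0  0 -1 -2]
  M: [ 1 -1 -1  1 -1  1  0  1]
  T: [ 1  0  1 -1 -1  1 -1 -1]
Row reduction gives pivot columns X1,X2; rank = 2
Repeat: X1,X2; free: X3,X4,X5,X6,X7,X8
RREF:
  r0: [   1    0    1   -1   -1    1   -1   -1]
  r1: [   0    1    2   -2    0    0   -1   -2]
  r2: [   0    0    0    0    0    0    0    0]
Fix exponent of X7 at 1, X3 at 0, X4 at 0, X5 at 0, X6 at 0, X8 at 0; solve each RREF row for its pivot's exponent:
  r0: exp(X1) + (-1)·1 = 0 ⇒ exp(X1) = 1
  r1: exp(X2) + (-1)·1 = 0 ⇒ exp(X2) = 1
Π_5 = X1 · X2 · X7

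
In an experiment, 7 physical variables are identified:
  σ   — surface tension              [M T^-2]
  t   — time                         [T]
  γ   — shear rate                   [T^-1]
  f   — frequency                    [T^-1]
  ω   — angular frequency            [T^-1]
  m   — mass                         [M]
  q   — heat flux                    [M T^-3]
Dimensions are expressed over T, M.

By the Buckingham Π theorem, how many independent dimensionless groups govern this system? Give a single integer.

Write exponents as rows T,M / cols σ,t,γ,f,ω,m,q:
  T: [-2  1 -1 -1 -1  0 -3]
  M: [ 1  0  0  0  0  1  1]
Echelon form has 2 nonzero rows (pivots: σ,t)
7 vars − rank 2 = 5 Π groups

5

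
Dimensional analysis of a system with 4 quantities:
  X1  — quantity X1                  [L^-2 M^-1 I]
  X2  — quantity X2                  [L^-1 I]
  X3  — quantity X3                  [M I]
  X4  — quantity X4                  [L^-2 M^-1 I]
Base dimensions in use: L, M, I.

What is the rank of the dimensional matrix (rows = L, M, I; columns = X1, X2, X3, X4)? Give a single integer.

Write exponents as rows L,M,I / cols X1,X2,X3,X4:
  L: [-2 -1  0 -2]
  M: [-1  0  1 -1]
  I: [ 1  1  1  1]
Row reduction gives pivot columns X1,X2; rank = 2

2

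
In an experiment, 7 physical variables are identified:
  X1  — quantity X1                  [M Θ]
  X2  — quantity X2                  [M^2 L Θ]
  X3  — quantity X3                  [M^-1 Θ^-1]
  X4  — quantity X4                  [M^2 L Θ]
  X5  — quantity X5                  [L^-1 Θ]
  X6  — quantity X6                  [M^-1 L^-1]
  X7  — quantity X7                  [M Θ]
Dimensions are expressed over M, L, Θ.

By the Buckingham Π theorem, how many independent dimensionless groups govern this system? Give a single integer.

Exponent matrix [M,L,Θ] × [X1,X2,X3,X4,X5,X6,X7]:
  M: [ 1  2 -1  2  0 -1  1]
  L: [ 0  1  0  1 -1 -1  0]
  Θ: [ 1  1 -1  1  1  0  1]
Echelon form has 2 nonzero rows (pivots: X1,X2)
n=7, r=2 ⇒ 5 dimensionless groups

5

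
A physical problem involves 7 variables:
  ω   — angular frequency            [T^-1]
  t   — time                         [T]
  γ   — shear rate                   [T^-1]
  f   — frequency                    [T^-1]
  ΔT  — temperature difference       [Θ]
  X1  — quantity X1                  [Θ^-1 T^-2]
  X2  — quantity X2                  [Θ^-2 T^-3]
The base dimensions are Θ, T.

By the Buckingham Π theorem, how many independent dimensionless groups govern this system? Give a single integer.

Exponent matrix [Θ,T] × [ω,t,γ,f,ΔT,X1,X2]:
  Θ: [ 0  0  0  0  1 -1 -2]
  T: [-1  1 -1 -1  0 -2 -3]
Echelon form has 2 nonzero rows (pivots: ω,ΔT)
Π count = n − r = 7 − 2 = 5

5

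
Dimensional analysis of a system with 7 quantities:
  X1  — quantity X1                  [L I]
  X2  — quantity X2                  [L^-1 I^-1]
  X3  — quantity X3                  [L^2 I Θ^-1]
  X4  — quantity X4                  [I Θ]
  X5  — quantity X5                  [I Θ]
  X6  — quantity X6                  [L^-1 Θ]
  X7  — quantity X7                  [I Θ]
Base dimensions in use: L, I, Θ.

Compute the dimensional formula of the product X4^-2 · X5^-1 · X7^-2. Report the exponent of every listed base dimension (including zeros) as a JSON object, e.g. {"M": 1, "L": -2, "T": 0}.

Dimensional matrix (L×I×Θ by X1×X2×X3×X4×X5×X6×X7):
  L: [ 1 -1  2  0  0 -1  0]
  I: [ 1 -1  1  1  1  0  1]
  Θ: [ 0  0 -1  1  1  1  1]
  [L]: (-2)·0+(-1)·0+(-2)·0 = 0
  [I]: (-2)·1+(-1)·1+(-2)·1 = -5
  [Θ]: (-2)·1+(-1)·1+(-2)·1 = -5
⇒ I^-5 Θ^-5

{"L": 0, "I": -5, "Θ": -5}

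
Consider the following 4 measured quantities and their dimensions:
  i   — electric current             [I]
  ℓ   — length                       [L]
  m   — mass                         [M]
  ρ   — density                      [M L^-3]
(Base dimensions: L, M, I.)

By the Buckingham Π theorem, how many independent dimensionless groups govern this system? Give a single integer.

1

Write exponents as rows L,M,I / cols i,ℓ,m,ρ:
  L: [ 0  1  0 -3]
  M: [ 0  0  1  1]
  I: [ 1  0  0  0]
RREF → pivots at {i,ℓ,m} ⇒ r = 3
n=4, r=3 ⇒ 1 dimensionless group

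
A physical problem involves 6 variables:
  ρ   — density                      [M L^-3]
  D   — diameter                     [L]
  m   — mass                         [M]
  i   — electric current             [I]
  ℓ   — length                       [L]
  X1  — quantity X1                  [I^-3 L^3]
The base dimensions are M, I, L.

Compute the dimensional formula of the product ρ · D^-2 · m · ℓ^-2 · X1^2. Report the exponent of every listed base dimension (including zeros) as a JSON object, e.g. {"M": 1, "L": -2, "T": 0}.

{"M": 2, "I": -6, "L": -1}

Dimensional matrix (M×I×L by ρ×D×m×i×ℓ×X1):
  M: [ 1  0  1  0  0  0]
  I: [ 0  0  0  1  0 -3]
  L: [-3  1  0  0  1  3]
  [M]: (1)·1+(-2)·0+(1)·1+(-2)·0+(2)·0 = 2
  [I]: (1)·0+(-2)·0+(1)·0+(-2)·0+(2)·-3 = -6
  [L]: (1)·-3+(-2)·1+(1)·0+(-2)·1+(2)·3 = -1
⇒ M^2 I^-6 L^-1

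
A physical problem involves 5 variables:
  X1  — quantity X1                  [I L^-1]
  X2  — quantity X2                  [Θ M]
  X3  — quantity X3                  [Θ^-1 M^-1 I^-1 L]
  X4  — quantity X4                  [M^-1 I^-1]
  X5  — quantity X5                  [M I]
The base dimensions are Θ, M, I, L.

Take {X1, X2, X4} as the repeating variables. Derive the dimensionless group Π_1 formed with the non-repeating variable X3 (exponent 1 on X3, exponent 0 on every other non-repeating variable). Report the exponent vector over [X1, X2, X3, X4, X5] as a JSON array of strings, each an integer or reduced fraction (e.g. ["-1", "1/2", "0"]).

Exponent matrix [Θ,M,I,L] × [X1,X2,X3,X4,X5]:
  Θ: [ 0  1 -1  0  0]
  M: [ 0  1 -1 -1  1]
  I: [ 1  0 -1 -1  1]
  L: [-1  0  1  0  0]
RREF → pivots at {X1,X2,X4} ⇒ r = 3
Repeat: X1,X2,X4; free: X3,X5
RREF:
  r0: [   1    0   -1    0    0]
  r1: [   0    1   -1    0    0]
  r2: [   0    0    0    1   -1]
  r3: [   0    0    0    0    0]
Fix exponent of X3 at 1, X5 at 0; solve each RREF row for its pivot's exponent:
  r0: exp(X1) + (-1)·1 = 0 ⇒ exp(X1) = 1
  r1: exp(X2) + (-1)·1 = 0 ⇒ exp(X2) = 1
  r2: exp(X4) + (0)·1 = 0 ⇒ exp(X4) = 0
Π_1 = X1 · X2 · X3

["1", "1", "1", "0", "0"]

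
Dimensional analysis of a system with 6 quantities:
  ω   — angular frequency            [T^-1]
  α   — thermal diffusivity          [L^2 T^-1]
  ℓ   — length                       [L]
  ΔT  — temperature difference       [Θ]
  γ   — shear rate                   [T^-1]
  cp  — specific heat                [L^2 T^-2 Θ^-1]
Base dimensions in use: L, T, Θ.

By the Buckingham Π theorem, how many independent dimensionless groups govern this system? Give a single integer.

Exponent matrix [L,T,Θ] × [ω,α,ℓ,ΔT,γ,cp]:
  L: [ 0  2  1  0  0  2]
  T: [-1 -1  0  0 -1 -2]
  Θ: [ 0  0  0  1  0 -1]
Row reduction gives pivot columns ω,α,ΔT; rank = 3
6 vars − rank 3 = 3 Π groups

3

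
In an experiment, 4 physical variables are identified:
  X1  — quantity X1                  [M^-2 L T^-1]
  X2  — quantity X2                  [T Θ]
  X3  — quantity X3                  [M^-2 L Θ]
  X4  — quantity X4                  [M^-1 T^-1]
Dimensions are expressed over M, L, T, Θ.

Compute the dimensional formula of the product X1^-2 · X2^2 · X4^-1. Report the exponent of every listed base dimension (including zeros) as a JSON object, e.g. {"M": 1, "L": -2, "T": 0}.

{"M": 5, "L": -2, "T": 5, "Θ": 2}

Dimensional matrix (M×L×T×Θ by X1×X2×X3×X4):
  M: [-2  0 -2 -1]
  L: [ 1  0  1  0]
  T: [-1  1  0 -1]
  Θ: [ 0  1  1  0]
  [M]: (-2)·-2+(2)·0+(-1)·-1 = 5
  [L]: (-2)·1+(2)·0+(-1)·0 = -2
  [T]: (-2)·-1+(2)·1+(-1)·-1 = 5
  [Θ]: (-2)·0+(2)·1+(-1)·0 = 2
⇒ M^5 L^-2 T^5 Θ^2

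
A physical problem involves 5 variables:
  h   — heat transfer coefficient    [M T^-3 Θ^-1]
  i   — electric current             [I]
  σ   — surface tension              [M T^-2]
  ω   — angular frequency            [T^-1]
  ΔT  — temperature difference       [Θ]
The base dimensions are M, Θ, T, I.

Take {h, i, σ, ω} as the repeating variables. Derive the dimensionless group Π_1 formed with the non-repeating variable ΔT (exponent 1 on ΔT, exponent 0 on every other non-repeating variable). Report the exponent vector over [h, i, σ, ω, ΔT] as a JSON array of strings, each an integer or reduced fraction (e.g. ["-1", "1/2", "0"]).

["1", "0", "-1", "-1", "1"]

Exponent matrix [M,Θ,T,I] × [h,i,σ,ω,ΔT]:
  M: [ 1  0  1  0  0]
  Θ: [-1  0  0  0  1]
  T: [-3  0 -2 -1  0]
  I: [ 0  1  0  0  0]
RREF → pivots at {h,i,σ,ω} ⇒ r = 4
Pivot set = {h,i,σ,ω}, free = {ΔT}
RREF:
  r0: [   1    0    0    0   -1]
  r1: [   0    1    0    0    0]
  r2: [   0    0    1    0    1]
  r3: [   0    0    0    1    1]
Fix exponent of ΔT at 1; solve each RREF row for its pivot's exponent:
  r0: exp(h) + (-1)·1 = 0 ⇒ exp(h) = 1
  r1: exp(i) + (0)·1 = 0 ⇒ exp(i) = 0
  r2: exp(σ) + (1)·1 = 0 ⇒ exp(σ) = -1
  r3: exp(ω) + (1)·1 = 0 ⇒ exp(ω) = -1
Π_1 = h · σ^-1 · ω^-1 · ΔT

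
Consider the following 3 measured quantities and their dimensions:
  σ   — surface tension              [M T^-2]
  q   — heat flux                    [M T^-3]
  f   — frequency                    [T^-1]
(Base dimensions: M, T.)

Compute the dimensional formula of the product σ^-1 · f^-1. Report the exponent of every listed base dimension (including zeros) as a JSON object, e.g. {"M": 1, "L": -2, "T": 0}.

Write exponents as rows M,T / cols σ,q,f:
  M: [ 1  1  0]
  T: [-2 -3 -1]
  [M]: (-1)·1+(-1)·0 = -1
  [T]: (-1)·-2+(-1)·-1 = 3
⇒ M^-1 T^3

{"M": -1, "T": 3}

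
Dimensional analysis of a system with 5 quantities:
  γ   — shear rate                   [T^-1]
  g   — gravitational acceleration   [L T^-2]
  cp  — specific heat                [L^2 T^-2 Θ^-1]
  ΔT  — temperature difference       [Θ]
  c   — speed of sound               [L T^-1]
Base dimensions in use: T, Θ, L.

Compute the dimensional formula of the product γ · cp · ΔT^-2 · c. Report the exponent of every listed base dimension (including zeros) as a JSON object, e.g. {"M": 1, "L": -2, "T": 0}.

{"T": -4, "Θ": -3, "L": 3}

Exponent matrix [T,Θ,L] × [γ,g,cp,ΔT,c]:
  T: [-1 -2 -2  0 -1]
  Θ: [ 0  0 -1  1  0]
  L: [ 0  1  2  0  1]
  [T]: (1)·-1+(1)·-2+(-2)·0+(1)·-1 = -4
  [Θ]: (1)·0+(1)·-1+(-2)·1+(1)·0 = -3
  [L]: (1)·0+(1)·2+(-2)·0+(1)·1 = 3
⇒ T^-4 Θ^-3 L^3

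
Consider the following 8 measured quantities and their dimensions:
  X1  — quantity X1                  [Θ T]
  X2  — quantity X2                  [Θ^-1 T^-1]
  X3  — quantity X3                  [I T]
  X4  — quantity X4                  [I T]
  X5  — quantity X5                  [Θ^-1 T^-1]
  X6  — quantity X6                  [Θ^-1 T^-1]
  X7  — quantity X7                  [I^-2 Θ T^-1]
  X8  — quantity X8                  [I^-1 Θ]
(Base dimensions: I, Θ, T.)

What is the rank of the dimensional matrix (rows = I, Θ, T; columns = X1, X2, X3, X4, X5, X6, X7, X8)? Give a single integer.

2

Write exponents as rows I,Θ,T / cols X1,X2,X3,X4,X5,X6,X7,X8:
  I: [ 0  0  1  1  0  0 -2 -1]
  Θ: [ 1 -1  0  0 -1 -1  1  1]
  T: [ 1 -1  1  1 -1 -1 -1  0]
RREF → pivots at {X1,X3} ⇒ r = 2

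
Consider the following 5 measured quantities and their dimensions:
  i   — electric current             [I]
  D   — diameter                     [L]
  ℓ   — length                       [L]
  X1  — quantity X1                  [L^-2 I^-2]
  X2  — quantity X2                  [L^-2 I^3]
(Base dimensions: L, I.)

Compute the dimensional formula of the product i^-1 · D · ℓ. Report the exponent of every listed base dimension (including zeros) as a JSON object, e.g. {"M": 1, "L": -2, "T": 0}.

{"L": 2, "I": -1}

Write exponents as rows L,I / cols i,D,ℓ,X1,X2:
  L: [ 0  1  1 -2 -2]
  I: [ 1  0  0 -2  3]
  [L]: (-1)·0+(1)·1+(1)·1 = 2
  [I]: (-1)·1+(1)·0+(1)·0 = -1
⇒ L^2 I^-1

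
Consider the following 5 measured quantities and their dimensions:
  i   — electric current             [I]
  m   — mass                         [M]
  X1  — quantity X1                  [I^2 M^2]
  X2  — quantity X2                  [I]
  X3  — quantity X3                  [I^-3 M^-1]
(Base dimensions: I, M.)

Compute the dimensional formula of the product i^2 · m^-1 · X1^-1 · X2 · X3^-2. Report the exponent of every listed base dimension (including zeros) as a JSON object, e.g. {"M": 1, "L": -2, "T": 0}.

Dimensional matrix (I×M by i×m×X1×X2×X3):
  I: [ 1  0  2  1 -3]
  M: [ 0  1  2  0 -1]
  [I]: (2)·1+(-1)·0+(-1)·2+(1)·1+(-2)·-3 = 7
  [M]: (2)·0+(-1)·1+(-1)·2+(1)·0+(-2)·-1 = -1
⇒ I^7 M^-1

{"I": 7, "M": -1}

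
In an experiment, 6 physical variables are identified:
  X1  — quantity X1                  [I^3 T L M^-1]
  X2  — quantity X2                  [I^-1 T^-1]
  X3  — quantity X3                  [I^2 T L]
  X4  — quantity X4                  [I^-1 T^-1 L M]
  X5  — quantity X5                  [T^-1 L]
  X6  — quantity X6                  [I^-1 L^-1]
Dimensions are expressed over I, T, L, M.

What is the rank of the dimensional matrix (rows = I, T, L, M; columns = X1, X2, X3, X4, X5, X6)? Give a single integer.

3

Dimensional matrix (I×T×L×M by X1×X2×X3×X4×X5×X6):
  I: [ 3 -1  2 -1  0 -1]
  T: [ 1 -1  1 -1 -1  0]
  L: [ 1  0  1  1  1 -1]
  M: [-1  0  0  1  0  0]
Echelon form has 3 nonzero rows (pivots: X1,X2,X3)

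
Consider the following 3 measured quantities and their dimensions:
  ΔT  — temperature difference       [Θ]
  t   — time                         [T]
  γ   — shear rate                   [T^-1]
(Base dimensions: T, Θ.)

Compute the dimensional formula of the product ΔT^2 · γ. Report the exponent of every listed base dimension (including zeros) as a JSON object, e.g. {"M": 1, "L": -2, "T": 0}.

Dimensional matrix (T×Θ by ΔT×t×γ):
  T: [ 0  1 -1]
  Θ: [ 1  0  0]
  [T]: (2)·0+(1)·-1 = -1
  [Θ]: (2)·1+(1)·0 = 2
⇒ T^-1 Θ^2

{"T": -1, "Θ": 2}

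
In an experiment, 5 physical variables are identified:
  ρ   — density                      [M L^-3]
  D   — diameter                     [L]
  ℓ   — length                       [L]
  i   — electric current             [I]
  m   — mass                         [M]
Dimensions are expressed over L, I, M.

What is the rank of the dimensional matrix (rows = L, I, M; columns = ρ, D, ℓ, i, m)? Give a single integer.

Write exponents as rows L,I,M / cols ρ,D,ℓ,i,m:
  L: [-3  1  1  0  0]
  I: [ 0  0  0  1  0]
  M: [ 1  0  0  0  1]
Row reduction gives pivot columns ρ,D,i; rank = 3

3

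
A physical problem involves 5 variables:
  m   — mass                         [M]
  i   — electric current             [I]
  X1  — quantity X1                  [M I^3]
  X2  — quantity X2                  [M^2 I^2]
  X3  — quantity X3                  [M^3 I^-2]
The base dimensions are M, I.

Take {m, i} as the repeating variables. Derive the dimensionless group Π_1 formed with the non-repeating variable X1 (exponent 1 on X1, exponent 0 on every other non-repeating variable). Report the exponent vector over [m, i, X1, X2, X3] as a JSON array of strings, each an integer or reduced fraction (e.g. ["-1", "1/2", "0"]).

Dimensional matrix (M×I by m×i×X1×X2×X3):
  M: [ 1  0  1  2  3]
  I: [ 0  1  3  2 -2]
Row reduction gives pivot columns m,i; rank = 2
Pivot set = {m,i}, free = {X1,X2,X3}
RREF:
  r0: [   1    0    1    2    3]
  r1: [   0    1    3    2   -2]
Fix exponent of X1 at 1, X2 at 0, X3 at 0; solve each RREF row for its pivot's exponent:
  r0: exp(m) + (1)·1 = 0 ⇒ exp(m) = -1
  r1: exp(i) + (3)·1 = 0 ⇒ exp(i) = -3
Π_1 = m^-1 · i^-3 · X1

["-1", "-3", "1", "0", "0"]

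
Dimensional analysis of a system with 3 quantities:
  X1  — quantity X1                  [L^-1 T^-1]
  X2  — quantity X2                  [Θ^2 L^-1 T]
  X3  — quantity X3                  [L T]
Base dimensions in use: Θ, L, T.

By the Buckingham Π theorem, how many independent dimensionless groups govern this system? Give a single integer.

Write exponents as rows Θ,L,T / cols X1,X2,X3:
  Θ: [ 0  2  0]
  L: [-1 -1  1]
  T: [-1  1  1]
Echelon form has 2 nonzero rows (pivots: X1,X2)
n=3, r=2 ⇒ 1 dimensionless group

1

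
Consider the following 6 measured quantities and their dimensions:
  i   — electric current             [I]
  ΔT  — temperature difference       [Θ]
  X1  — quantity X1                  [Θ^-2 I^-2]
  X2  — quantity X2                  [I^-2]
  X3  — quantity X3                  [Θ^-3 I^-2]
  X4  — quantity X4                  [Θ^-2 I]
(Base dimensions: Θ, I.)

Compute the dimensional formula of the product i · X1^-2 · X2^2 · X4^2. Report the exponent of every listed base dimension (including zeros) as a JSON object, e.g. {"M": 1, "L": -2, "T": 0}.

{"Θ": 0, "I": 3}

Exponent matrix [Θ,I] × [i,ΔT,X1,X2,X3,X4]:
  Θ: [ 0  1 -2  0 -3 -2]
  I: [ 1  0 -2 -2 -2  1]
  [Θ]: (1)·0+(-2)·-2+(2)·0+(2)·-2 = 0
  [I]: (1)·1+(-2)·-2+(2)·-2+(2)·1 = 3
⇒ I^3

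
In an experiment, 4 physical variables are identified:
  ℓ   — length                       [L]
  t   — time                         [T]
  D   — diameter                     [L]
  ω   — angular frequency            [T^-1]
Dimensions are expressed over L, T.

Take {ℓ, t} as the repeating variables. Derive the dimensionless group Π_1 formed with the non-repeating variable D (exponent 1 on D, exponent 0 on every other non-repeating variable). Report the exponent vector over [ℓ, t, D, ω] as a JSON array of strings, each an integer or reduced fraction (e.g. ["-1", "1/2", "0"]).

Exponent matrix [L,T] × [ℓ,t,D,ω]:
  L: [ 1  0  1  0]
  T: [ 0  1  0 -1]
Echelon form has 2 nonzero rows (pivots: ℓ,t)
Pivot set = {ℓ,t}, free = {D,ω}
RREF:
  r0: [   1    0    1    0]
  r1: [   0    1    0   -1]
Fix exponent of D at 1, ω at 0; solve each RREF row for its pivot's exponent:
  r0: exp(ℓ) + (1)·1 = 0 ⇒ exp(ℓ) = -1
  r1: exp(t) + (0)·1 = 0 ⇒ exp(t) = 0
Π_1 = ℓ^-1 · D

["-1", "0", "1", "0"]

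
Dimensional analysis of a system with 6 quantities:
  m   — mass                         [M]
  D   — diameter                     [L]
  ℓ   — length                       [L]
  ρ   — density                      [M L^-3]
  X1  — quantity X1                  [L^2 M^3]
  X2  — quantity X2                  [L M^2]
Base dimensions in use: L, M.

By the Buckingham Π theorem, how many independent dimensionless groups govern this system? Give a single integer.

4

Exponent matrix [L,M] × [m,D,ℓ,ρ,X1,X2]:
  L: [ 0  1  1 -3  2  1]
  M: [ 1  0  0  1  3  2]
Echelon form has 2 nonzero rows (pivots: m,D)
n=6, r=2 ⇒ 4 dimensionless groups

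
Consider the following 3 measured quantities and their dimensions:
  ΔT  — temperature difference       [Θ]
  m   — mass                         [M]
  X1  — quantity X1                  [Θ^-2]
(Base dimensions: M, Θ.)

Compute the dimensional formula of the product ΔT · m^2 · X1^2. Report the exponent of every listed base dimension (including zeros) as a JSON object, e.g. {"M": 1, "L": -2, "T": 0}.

Write exponents as rows M,Θ / cols ΔT,m,X1:
  M: [ 0  1  0]
  Θ: [ 1  0 -2]
  [M]: (1)·0+(2)·1+(2)·0 = 2
  [Θ]: (1)·1+(2)·0+(2)·-2 = -3
⇒ M^2 Θ^-3

{"M": 2, "Θ": -3}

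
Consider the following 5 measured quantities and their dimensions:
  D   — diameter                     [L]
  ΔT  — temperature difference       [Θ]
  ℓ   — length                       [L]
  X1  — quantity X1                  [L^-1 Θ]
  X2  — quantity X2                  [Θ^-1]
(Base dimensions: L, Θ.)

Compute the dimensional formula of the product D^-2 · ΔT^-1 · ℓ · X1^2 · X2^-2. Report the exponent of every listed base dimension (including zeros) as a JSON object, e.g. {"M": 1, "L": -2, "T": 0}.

Write exponents as rows L,Θ / cols D,ΔT,ℓ,X1,X2:
  L: [ 1  0  1 -1  0]
  Θ: [ 0  1  0  1 -1]
  [L]: (-2)·1+(-1)·0+(1)·1+(2)·-1+(-2)·0 = -3
  [Θ]: (-2)·0+(-1)·1+(1)·0+(2)·1+(-2)·-1 = 3
⇒ L^-3 Θ^3

{"L": -3, "Θ": 3}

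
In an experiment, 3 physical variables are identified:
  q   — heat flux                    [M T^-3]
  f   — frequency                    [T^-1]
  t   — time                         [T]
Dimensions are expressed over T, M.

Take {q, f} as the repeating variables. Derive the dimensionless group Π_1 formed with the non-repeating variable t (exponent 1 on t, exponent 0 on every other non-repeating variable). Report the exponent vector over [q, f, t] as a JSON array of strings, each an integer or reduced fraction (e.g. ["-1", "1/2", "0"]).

Dimensional matrix (T×M by q×f×t):
  T: [-3 -1  1]
  M: [ 1  0  0]
RREF → pivots at {q,f} ⇒ r = 2
Repeat: q,f; free: t
RREF:
  r0: [   1    0    0]
  r1: [   0    1   -1]
Fix exponent of t at 1; solve each RREF row for its pivot's exponent:
  r0: exp(q) + (0)·1 = 0 ⇒ exp(q) = 0
  r1: exp(f) + (-1)·1 = 0 ⇒ exp(f) = 1
Π_1 = f · t

["0", "1", "1"]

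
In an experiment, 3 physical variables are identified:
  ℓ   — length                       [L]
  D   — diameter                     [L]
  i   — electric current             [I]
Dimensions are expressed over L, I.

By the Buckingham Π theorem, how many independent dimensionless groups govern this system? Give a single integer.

Write exponents as rows L,I / cols ℓ,D,i:
  L: [ 1  1  0]
  I: [ 0  0  1]
Row reduction gives pivot columns ℓ,i; rank = 2
3 vars − rank 2 = 1 Π group

1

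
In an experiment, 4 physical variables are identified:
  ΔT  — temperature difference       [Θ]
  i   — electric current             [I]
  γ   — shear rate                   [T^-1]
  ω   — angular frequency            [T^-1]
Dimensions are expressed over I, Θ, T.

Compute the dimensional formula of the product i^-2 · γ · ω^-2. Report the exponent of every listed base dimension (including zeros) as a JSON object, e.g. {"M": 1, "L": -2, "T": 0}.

{"I": -2, "Θ": 0, "T": 1}

Exponent matrix [I,Θ,T] × [ΔT,i,γ,ω]:
  I: [ 0  1  0  0]
  Θ: [ 1  0  0  0]
  T: [ 0  0 -1 -1]
  [I]: (-2)·1+(1)·0+(-2)·0 = -2
  [Θ]: (-2)·0+(1)·0+(-2)·0 = 0
  [T]: (-2)·0+(1)·-1+(-2)·-1 = 1
⇒ I^-2 T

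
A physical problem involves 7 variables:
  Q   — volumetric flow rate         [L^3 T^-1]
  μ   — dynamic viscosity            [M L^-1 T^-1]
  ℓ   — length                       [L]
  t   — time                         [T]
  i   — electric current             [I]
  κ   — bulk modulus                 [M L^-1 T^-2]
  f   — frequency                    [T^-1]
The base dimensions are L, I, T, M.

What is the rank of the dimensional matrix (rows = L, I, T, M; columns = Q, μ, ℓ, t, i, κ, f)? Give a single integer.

4

Write exponents as rows L,I,T,M / cols Q,μ,ℓ,t,i,κ,f:
  L: [ 3 -1  1  0  0 -1  0]
  I: [ 0  0  0  0  1  0  0]
  T: [-1 -1  0  1  0 -2 -1]
  M: [ 0  1  0  0  0  1  0]
Row reduction gives pivot columns Q,μ,ℓ,i; rank = 4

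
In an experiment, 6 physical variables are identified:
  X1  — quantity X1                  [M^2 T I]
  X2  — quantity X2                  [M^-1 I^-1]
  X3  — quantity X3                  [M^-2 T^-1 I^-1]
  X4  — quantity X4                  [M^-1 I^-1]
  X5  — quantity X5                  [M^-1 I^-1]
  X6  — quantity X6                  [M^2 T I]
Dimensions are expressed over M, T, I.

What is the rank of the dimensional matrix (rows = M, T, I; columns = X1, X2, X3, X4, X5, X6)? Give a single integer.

Dimensional matrix (M×T×I by X1×X2×X3×X4×X5×X6):
  M: [ 2 -1 -2 -1 -1  2]
  T: [ 1  0 -1  0  0  1]
  I: [ 1 -1 -1 -1 -1  1]
RREF → pivots at {X1,X2} ⇒ r = 2

2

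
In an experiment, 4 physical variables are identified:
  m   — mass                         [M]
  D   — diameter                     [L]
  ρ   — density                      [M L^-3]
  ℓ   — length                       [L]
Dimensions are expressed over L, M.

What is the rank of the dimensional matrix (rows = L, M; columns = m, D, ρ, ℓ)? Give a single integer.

Dimensional matrix (L×M by m×D×ρ×ℓ):
  L: [ 0  1 -3  1]
  M: [ 1  0  1  0]
Row reduction gives pivot columns m,D; rank = 2

2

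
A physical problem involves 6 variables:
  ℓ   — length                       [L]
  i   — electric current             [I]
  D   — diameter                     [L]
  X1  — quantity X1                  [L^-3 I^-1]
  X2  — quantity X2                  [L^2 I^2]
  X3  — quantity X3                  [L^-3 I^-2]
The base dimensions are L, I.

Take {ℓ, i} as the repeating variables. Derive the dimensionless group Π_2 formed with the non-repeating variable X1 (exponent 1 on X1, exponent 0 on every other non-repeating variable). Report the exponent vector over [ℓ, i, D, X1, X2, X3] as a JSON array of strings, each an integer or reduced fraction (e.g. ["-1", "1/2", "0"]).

Write exponents as rows L,I / cols ℓ,i,D,X1,X2,X3:
  L: [ 1  0  1 -3  2 -3]
  I: [ 0  1  0 -1  2 -2]
Echelon form has 2 nonzero rows (pivots: ℓ,i)
Repeat: ℓ,i; free: D,X1,X2,X3
RREF:
  r0: [   1    0    1   -3    2   -3]
  r1: [   0    1    0   -1    2   -2]
Fix exponent of X1 at 1, D at 0, X2 at 0, X3 at 0; solve each RREF row for its pivot's exponent:
  r0: exp(ℓ) + (-3)·1 = 0 ⇒ exp(ℓ) = 3
  r1: exp(i) + (-1)·1 = 0 ⇒ exp(i) = 1
Π_2 = ℓ^3 · i · X1

["3", "1", "0", "1", "0", "0"]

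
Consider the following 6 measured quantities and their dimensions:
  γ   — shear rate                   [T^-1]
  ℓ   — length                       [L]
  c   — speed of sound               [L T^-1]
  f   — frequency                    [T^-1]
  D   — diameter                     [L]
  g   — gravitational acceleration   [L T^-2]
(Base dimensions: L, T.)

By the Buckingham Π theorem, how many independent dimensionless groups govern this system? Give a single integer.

Write exponents as rows L,T / cols γ,ℓ,c,f,D,g:
  L: [ 0  1  1  0  1  1]
  T: [-1  0 -1 -1  0 -2]
Row reduction gives pivot columns γ,ℓ; rank = 2
n=6, r=2 ⇒ 4 dimensionless groups

4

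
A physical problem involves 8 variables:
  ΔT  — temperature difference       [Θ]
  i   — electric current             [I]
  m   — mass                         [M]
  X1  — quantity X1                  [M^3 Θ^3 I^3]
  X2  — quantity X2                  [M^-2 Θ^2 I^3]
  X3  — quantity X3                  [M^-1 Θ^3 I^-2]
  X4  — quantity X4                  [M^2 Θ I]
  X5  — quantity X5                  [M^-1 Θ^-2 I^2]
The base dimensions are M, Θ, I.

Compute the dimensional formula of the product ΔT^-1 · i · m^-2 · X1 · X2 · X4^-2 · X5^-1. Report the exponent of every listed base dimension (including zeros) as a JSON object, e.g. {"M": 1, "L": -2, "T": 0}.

{"M": -4, "Θ": 4, "I": 3}

Write exponents as rows M,Θ,I / cols ΔT,i,m,X1,X2,X3,X4,X5:
  M: [ 0  0  1  3 -2 -1  2 -1]
  Θ: [ 1  0  0  3  2  3  1 -2]
  I: [ 0  1  0  3  3 -2  1  2]
  [M]: (-1)·0+(1)·0+(-2)·1+(1)·3+(1)·-2+(-2)·2+(-1)·-1 = -4
  [Θ]: (-1)·1+(1)·0+(-2)·0+(1)·3+(1)·2+(-2)·1+(-1)·-2 = 4
  [I]: (-1)·0+(1)·1+(-2)·0+(1)·3+(1)·3+(-2)·1+(-1)·2 = 3
⇒ M^-4 Θ^4 I^3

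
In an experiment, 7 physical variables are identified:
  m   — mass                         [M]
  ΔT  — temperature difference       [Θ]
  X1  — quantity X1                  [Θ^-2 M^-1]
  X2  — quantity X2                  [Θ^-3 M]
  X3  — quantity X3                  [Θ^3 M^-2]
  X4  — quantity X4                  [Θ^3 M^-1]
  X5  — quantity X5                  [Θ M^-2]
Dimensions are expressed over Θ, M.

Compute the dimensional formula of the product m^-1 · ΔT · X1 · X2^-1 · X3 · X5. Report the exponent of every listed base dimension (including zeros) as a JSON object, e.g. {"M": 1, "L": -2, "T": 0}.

{"Θ": 6, "M": -7}

Write exponents as rows Θ,M / cols m,ΔT,X1,X2,X3,X4,X5:
  Θ: [ 0  1 -2 -3  3  3  1]
  M: [ 1  0 -1  1 -2 -1 -2]
  [Θ]: (-1)·0+(1)·1+(1)·-2+(-1)·-3+(1)·3+(1)·1 = 6
  [M]: (-1)·1+(1)·0+(1)·-1+(-1)·1+(1)·-2+(1)·-2 = -7
⇒ Θ^6 M^-7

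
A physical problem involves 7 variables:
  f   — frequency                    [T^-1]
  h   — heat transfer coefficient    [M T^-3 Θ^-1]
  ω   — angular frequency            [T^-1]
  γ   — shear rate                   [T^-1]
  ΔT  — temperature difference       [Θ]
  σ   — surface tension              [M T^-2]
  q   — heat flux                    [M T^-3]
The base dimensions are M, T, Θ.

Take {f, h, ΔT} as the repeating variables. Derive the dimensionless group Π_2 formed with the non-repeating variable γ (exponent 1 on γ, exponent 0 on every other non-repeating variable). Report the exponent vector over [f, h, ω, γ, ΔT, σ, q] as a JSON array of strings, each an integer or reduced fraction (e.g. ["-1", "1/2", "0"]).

["-1", "0", "0", "1", "0", "0", "0"]

Write exponents as rows M,T,Θ / cols f,h,ω,γ,ΔT,σ,q:
  M: [ 0  1  0  0  0  1  1]
  T: [-1 -3 -1 -1  0 -2 -3]
  Θ: [ 0 -1  0  0  1  0  0]
Echelon form has 3 nonzero rows (pivots: f,h,ΔT)
Pivot set = {f,h,ΔT}, free = {ω,γ,σ,q}
RREF:
  r0: [   1    0    1    1    0   -1    0]
  r1: [   0    1    0    0    0    1    1]
  r2: [   0    0    0    0    1    1    1]
Fix exponent of γ at 1, ω at 0, σ at 0, q at 0; solve each RREF row for its pivot's exponent:
  r0: exp(f) + (1)·1 = 0 ⇒ exp(f) = -1
  r1: exp(h) + (0)·1 = 0 ⇒ exp(h) = 0
  r2: exp(ΔT) + (0)·1 = 0 ⇒ exp(ΔT) = 0
Π_2 = f^-1 · γ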